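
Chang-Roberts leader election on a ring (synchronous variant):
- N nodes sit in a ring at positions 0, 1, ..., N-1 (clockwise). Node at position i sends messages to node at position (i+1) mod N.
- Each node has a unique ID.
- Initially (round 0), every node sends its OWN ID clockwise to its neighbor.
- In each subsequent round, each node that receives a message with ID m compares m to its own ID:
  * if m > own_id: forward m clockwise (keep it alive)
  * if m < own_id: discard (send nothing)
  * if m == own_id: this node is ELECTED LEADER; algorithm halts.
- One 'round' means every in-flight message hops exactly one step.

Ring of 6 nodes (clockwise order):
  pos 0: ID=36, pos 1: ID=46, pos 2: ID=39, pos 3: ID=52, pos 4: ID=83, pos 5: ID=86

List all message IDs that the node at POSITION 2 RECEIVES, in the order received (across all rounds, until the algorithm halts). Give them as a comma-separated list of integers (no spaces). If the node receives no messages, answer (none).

Answer: 46,86

Derivation:
Round 1: pos1(id46) recv 36: drop; pos2(id39) recv 46: fwd; pos3(id52) recv 39: drop; pos4(id83) recv 52: drop; pos5(id86) recv 83: drop; pos0(id36) recv 86: fwd
Round 2: pos3(id52) recv 46: drop; pos1(id46) recv 86: fwd
Round 3: pos2(id39) recv 86: fwd
Round 4: pos3(id52) recv 86: fwd
Round 5: pos4(id83) recv 86: fwd
Round 6: pos5(id86) recv 86: ELECTED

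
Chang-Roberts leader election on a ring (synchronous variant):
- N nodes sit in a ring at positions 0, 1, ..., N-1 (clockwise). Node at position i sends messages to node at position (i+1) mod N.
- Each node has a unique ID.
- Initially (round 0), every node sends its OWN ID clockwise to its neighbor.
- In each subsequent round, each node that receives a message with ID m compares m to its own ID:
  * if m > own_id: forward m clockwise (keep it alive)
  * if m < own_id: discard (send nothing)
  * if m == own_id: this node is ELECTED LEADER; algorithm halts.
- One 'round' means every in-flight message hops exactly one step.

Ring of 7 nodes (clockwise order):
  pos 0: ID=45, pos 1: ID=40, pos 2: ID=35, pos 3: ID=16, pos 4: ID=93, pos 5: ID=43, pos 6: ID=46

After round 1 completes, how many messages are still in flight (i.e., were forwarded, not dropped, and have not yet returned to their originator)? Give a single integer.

Answer: 5

Derivation:
Round 1: pos1(id40) recv 45: fwd; pos2(id35) recv 40: fwd; pos3(id16) recv 35: fwd; pos4(id93) recv 16: drop; pos5(id43) recv 93: fwd; pos6(id46) recv 43: drop; pos0(id45) recv 46: fwd
After round 1: 5 messages still in flight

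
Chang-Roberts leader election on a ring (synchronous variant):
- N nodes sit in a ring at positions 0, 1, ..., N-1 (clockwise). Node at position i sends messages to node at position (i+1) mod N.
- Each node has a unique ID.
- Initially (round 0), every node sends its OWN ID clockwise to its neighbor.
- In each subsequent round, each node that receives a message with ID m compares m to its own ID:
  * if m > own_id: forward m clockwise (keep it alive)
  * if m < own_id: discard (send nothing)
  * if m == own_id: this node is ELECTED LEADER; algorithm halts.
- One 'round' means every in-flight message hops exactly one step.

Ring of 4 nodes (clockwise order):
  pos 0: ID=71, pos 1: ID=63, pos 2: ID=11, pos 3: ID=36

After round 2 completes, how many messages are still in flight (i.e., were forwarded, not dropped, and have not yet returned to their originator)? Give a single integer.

Round 1: pos1(id63) recv 71: fwd; pos2(id11) recv 63: fwd; pos3(id36) recv 11: drop; pos0(id71) recv 36: drop
Round 2: pos2(id11) recv 71: fwd; pos3(id36) recv 63: fwd
After round 2: 2 messages still in flight

Answer: 2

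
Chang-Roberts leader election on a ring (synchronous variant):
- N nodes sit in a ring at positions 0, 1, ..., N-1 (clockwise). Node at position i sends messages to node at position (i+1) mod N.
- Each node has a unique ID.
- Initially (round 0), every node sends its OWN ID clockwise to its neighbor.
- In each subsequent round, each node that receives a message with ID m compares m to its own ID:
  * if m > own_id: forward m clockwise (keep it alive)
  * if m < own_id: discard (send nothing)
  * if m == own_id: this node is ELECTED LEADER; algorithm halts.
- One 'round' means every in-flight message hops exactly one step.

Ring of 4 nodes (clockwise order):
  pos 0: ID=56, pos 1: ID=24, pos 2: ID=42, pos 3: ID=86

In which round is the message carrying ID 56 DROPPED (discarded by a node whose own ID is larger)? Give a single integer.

Round 1: pos1(id24) recv 56: fwd; pos2(id42) recv 24: drop; pos3(id86) recv 42: drop; pos0(id56) recv 86: fwd
Round 2: pos2(id42) recv 56: fwd; pos1(id24) recv 86: fwd
Round 3: pos3(id86) recv 56: drop; pos2(id42) recv 86: fwd
Round 4: pos3(id86) recv 86: ELECTED
Message ID 56 originates at pos 0; dropped at pos 3 in round 3

Answer: 3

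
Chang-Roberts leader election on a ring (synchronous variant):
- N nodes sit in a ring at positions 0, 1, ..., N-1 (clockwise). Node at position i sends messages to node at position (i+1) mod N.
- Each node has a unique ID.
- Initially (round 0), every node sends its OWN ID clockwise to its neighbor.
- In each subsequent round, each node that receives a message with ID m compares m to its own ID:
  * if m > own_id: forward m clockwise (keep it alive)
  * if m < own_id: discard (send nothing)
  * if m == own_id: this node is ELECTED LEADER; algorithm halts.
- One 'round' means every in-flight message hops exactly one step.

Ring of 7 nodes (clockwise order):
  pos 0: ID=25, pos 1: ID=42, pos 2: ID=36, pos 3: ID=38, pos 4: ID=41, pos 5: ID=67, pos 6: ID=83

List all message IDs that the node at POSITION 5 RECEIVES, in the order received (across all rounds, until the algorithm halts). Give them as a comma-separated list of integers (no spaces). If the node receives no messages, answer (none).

Answer: 41,42,83

Derivation:
Round 1: pos1(id42) recv 25: drop; pos2(id36) recv 42: fwd; pos3(id38) recv 36: drop; pos4(id41) recv 38: drop; pos5(id67) recv 41: drop; pos6(id83) recv 67: drop; pos0(id25) recv 83: fwd
Round 2: pos3(id38) recv 42: fwd; pos1(id42) recv 83: fwd
Round 3: pos4(id41) recv 42: fwd; pos2(id36) recv 83: fwd
Round 4: pos5(id67) recv 42: drop; pos3(id38) recv 83: fwd
Round 5: pos4(id41) recv 83: fwd
Round 6: pos5(id67) recv 83: fwd
Round 7: pos6(id83) recv 83: ELECTED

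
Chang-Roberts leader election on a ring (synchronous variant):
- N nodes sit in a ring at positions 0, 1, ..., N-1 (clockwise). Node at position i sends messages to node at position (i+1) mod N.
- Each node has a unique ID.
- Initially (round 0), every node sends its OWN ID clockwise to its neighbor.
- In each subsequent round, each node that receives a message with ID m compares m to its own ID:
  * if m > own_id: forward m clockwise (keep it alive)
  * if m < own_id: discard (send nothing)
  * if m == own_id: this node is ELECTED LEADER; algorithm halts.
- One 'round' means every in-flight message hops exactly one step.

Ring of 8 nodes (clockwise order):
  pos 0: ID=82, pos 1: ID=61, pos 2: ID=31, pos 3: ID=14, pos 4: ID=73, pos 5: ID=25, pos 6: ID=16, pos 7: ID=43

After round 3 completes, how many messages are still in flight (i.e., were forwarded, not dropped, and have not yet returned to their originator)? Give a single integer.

Round 1: pos1(id61) recv 82: fwd; pos2(id31) recv 61: fwd; pos3(id14) recv 31: fwd; pos4(id73) recv 14: drop; pos5(id25) recv 73: fwd; pos6(id16) recv 25: fwd; pos7(id43) recv 16: drop; pos0(id82) recv 43: drop
Round 2: pos2(id31) recv 82: fwd; pos3(id14) recv 61: fwd; pos4(id73) recv 31: drop; pos6(id16) recv 73: fwd; pos7(id43) recv 25: drop
Round 3: pos3(id14) recv 82: fwd; pos4(id73) recv 61: drop; pos7(id43) recv 73: fwd
After round 3: 2 messages still in flight

Answer: 2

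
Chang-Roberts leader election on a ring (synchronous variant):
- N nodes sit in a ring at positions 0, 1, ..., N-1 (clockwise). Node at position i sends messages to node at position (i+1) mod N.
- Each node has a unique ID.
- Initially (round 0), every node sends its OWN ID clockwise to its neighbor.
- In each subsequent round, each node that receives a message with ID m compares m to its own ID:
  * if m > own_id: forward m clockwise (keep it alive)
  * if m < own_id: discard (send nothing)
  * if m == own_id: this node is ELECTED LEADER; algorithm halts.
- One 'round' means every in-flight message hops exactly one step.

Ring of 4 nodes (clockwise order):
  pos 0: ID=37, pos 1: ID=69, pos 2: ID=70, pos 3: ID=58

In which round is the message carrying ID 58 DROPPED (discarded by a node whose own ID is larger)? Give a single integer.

Round 1: pos1(id69) recv 37: drop; pos2(id70) recv 69: drop; pos3(id58) recv 70: fwd; pos0(id37) recv 58: fwd
Round 2: pos0(id37) recv 70: fwd; pos1(id69) recv 58: drop
Round 3: pos1(id69) recv 70: fwd
Round 4: pos2(id70) recv 70: ELECTED
Message ID 58 originates at pos 3; dropped at pos 1 in round 2

Answer: 2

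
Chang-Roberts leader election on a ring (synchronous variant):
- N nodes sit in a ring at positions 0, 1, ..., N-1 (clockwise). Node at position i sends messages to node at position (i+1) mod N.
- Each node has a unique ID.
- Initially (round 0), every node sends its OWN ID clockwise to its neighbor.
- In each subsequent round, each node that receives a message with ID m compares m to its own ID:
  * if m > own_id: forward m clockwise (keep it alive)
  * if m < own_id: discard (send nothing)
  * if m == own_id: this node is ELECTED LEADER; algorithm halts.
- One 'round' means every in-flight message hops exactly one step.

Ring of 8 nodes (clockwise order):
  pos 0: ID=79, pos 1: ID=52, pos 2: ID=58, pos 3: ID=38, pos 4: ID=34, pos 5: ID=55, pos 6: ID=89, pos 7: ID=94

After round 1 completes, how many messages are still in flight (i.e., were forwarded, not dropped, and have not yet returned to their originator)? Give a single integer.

Round 1: pos1(id52) recv 79: fwd; pos2(id58) recv 52: drop; pos3(id38) recv 58: fwd; pos4(id34) recv 38: fwd; pos5(id55) recv 34: drop; pos6(id89) recv 55: drop; pos7(id94) recv 89: drop; pos0(id79) recv 94: fwd
After round 1: 4 messages still in flight

Answer: 4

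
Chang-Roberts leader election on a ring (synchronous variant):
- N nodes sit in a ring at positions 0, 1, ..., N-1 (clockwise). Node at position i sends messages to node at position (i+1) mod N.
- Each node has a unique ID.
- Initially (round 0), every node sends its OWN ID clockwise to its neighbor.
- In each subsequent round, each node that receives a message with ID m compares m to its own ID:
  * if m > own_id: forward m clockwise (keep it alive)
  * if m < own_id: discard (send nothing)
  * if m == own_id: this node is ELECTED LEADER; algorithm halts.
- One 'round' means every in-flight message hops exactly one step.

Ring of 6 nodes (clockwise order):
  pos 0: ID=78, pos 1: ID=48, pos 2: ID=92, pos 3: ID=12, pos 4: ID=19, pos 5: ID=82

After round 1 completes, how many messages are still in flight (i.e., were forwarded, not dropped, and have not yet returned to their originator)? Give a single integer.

Answer: 3

Derivation:
Round 1: pos1(id48) recv 78: fwd; pos2(id92) recv 48: drop; pos3(id12) recv 92: fwd; pos4(id19) recv 12: drop; pos5(id82) recv 19: drop; pos0(id78) recv 82: fwd
After round 1: 3 messages still in flight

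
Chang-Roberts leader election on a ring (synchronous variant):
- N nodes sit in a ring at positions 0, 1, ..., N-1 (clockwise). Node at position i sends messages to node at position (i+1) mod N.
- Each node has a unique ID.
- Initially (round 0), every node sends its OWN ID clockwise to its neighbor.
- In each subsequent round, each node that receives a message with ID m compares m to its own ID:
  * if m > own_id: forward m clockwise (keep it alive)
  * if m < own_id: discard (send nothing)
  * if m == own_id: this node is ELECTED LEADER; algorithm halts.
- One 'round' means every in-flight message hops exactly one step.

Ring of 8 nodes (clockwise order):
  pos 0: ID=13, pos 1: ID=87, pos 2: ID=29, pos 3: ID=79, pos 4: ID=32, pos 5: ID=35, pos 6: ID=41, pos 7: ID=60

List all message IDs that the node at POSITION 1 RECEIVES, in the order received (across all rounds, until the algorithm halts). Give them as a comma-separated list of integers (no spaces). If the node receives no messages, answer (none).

Round 1: pos1(id87) recv 13: drop; pos2(id29) recv 87: fwd; pos3(id79) recv 29: drop; pos4(id32) recv 79: fwd; pos5(id35) recv 32: drop; pos6(id41) recv 35: drop; pos7(id60) recv 41: drop; pos0(id13) recv 60: fwd
Round 2: pos3(id79) recv 87: fwd; pos5(id35) recv 79: fwd; pos1(id87) recv 60: drop
Round 3: pos4(id32) recv 87: fwd; pos6(id41) recv 79: fwd
Round 4: pos5(id35) recv 87: fwd; pos7(id60) recv 79: fwd
Round 5: pos6(id41) recv 87: fwd; pos0(id13) recv 79: fwd
Round 6: pos7(id60) recv 87: fwd; pos1(id87) recv 79: drop
Round 7: pos0(id13) recv 87: fwd
Round 8: pos1(id87) recv 87: ELECTED

Answer: 13,60,79,87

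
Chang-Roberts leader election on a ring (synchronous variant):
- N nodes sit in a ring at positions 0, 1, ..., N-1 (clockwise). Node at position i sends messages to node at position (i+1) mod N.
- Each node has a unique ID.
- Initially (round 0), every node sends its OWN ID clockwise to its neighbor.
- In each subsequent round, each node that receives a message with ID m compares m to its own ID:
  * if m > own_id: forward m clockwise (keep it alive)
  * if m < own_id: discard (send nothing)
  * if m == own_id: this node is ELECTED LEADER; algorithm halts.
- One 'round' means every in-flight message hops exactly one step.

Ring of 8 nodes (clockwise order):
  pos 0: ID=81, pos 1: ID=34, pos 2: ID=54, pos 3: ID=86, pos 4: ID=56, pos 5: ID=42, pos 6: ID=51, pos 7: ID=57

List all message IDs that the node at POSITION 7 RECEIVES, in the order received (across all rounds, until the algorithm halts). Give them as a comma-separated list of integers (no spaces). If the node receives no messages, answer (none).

Round 1: pos1(id34) recv 81: fwd; pos2(id54) recv 34: drop; pos3(id86) recv 54: drop; pos4(id56) recv 86: fwd; pos5(id42) recv 56: fwd; pos6(id51) recv 42: drop; pos7(id57) recv 51: drop; pos0(id81) recv 57: drop
Round 2: pos2(id54) recv 81: fwd; pos5(id42) recv 86: fwd; pos6(id51) recv 56: fwd
Round 3: pos3(id86) recv 81: drop; pos6(id51) recv 86: fwd; pos7(id57) recv 56: drop
Round 4: pos7(id57) recv 86: fwd
Round 5: pos0(id81) recv 86: fwd
Round 6: pos1(id34) recv 86: fwd
Round 7: pos2(id54) recv 86: fwd
Round 8: pos3(id86) recv 86: ELECTED

Answer: 51,56,86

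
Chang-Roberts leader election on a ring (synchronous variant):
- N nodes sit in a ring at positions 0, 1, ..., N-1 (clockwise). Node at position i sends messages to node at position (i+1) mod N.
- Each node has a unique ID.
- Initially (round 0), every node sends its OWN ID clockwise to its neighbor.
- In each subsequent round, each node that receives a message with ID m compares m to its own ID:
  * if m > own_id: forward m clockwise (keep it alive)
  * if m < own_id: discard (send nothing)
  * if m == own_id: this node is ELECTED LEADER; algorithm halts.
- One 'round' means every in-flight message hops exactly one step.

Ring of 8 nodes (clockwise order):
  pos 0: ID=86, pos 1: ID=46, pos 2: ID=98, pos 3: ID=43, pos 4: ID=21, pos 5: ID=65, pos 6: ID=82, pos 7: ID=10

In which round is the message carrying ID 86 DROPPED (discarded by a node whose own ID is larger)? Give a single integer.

Round 1: pos1(id46) recv 86: fwd; pos2(id98) recv 46: drop; pos3(id43) recv 98: fwd; pos4(id21) recv 43: fwd; pos5(id65) recv 21: drop; pos6(id82) recv 65: drop; pos7(id10) recv 82: fwd; pos0(id86) recv 10: drop
Round 2: pos2(id98) recv 86: drop; pos4(id21) recv 98: fwd; pos5(id65) recv 43: drop; pos0(id86) recv 82: drop
Round 3: pos5(id65) recv 98: fwd
Round 4: pos6(id82) recv 98: fwd
Round 5: pos7(id10) recv 98: fwd
Round 6: pos0(id86) recv 98: fwd
Round 7: pos1(id46) recv 98: fwd
Round 8: pos2(id98) recv 98: ELECTED
Message ID 86 originates at pos 0; dropped at pos 2 in round 2

Answer: 2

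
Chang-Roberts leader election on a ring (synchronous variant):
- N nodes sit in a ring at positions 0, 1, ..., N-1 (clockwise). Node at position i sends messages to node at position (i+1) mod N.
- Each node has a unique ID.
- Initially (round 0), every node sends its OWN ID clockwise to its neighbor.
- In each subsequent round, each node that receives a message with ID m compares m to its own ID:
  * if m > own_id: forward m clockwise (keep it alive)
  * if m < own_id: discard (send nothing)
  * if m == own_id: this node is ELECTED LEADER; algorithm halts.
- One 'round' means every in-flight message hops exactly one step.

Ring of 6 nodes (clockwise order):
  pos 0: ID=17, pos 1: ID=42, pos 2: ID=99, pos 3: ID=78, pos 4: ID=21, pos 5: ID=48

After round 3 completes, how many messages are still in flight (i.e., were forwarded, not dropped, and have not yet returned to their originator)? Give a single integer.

Answer: 2

Derivation:
Round 1: pos1(id42) recv 17: drop; pos2(id99) recv 42: drop; pos3(id78) recv 99: fwd; pos4(id21) recv 78: fwd; pos5(id48) recv 21: drop; pos0(id17) recv 48: fwd
Round 2: pos4(id21) recv 99: fwd; pos5(id48) recv 78: fwd; pos1(id42) recv 48: fwd
Round 3: pos5(id48) recv 99: fwd; pos0(id17) recv 78: fwd; pos2(id99) recv 48: drop
After round 3: 2 messages still in flight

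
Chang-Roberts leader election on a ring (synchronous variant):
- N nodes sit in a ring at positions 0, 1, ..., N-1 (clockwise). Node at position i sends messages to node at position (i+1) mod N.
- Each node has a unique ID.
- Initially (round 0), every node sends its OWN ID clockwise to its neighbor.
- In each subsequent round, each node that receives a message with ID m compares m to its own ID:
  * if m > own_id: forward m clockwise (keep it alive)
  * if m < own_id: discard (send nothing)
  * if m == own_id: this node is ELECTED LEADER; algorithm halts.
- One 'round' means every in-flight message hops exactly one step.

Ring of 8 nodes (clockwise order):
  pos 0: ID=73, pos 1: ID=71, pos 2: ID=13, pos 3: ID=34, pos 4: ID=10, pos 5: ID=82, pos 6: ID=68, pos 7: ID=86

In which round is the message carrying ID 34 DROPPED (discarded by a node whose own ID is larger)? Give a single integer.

Round 1: pos1(id71) recv 73: fwd; pos2(id13) recv 71: fwd; pos3(id34) recv 13: drop; pos4(id10) recv 34: fwd; pos5(id82) recv 10: drop; pos6(id68) recv 82: fwd; pos7(id86) recv 68: drop; pos0(id73) recv 86: fwd
Round 2: pos2(id13) recv 73: fwd; pos3(id34) recv 71: fwd; pos5(id82) recv 34: drop; pos7(id86) recv 82: drop; pos1(id71) recv 86: fwd
Round 3: pos3(id34) recv 73: fwd; pos4(id10) recv 71: fwd; pos2(id13) recv 86: fwd
Round 4: pos4(id10) recv 73: fwd; pos5(id82) recv 71: drop; pos3(id34) recv 86: fwd
Round 5: pos5(id82) recv 73: drop; pos4(id10) recv 86: fwd
Round 6: pos5(id82) recv 86: fwd
Round 7: pos6(id68) recv 86: fwd
Round 8: pos7(id86) recv 86: ELECTED
Message ID 34 originates at pos 3; dropped at pos 5 in round 2

Answer: 2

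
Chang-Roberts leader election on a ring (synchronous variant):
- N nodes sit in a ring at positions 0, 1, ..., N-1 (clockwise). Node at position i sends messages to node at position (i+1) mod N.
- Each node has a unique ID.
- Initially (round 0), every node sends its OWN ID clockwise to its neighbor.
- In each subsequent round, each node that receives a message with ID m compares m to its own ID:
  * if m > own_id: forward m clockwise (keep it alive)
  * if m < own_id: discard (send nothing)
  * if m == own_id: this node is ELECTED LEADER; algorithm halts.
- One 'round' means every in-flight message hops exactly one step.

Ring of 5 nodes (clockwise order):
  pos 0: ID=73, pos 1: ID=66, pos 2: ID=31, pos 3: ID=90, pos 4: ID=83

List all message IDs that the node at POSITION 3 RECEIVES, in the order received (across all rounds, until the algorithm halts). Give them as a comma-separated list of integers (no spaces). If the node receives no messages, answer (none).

Answer: 31,66,73,83,90

Derivation:
Round 1: pos1(id66) recv 73: fwd; pos2(id31) recv 66: fwd; pos3(id90) recv 31: drop; pos4(id83) recv 90: fwd; pos0(id73) recv 83: fwd
Round 2: pos2(id31) recv 73: fwd; pos3(id90) recv 66: drop; pos0(id73) recv 90: fwd; pos1(id66) recv 83: fwd
Round 3: pos3(id90) recv 73: drop; pos1(id66) recv 90: fwd; pos2(id31) recv 83: fwd
Round 4: pos2(id31) recv 90: fwd; pos3(id90) recv 83: drop
Round 5: pos3(id90) recv 90: ELECTED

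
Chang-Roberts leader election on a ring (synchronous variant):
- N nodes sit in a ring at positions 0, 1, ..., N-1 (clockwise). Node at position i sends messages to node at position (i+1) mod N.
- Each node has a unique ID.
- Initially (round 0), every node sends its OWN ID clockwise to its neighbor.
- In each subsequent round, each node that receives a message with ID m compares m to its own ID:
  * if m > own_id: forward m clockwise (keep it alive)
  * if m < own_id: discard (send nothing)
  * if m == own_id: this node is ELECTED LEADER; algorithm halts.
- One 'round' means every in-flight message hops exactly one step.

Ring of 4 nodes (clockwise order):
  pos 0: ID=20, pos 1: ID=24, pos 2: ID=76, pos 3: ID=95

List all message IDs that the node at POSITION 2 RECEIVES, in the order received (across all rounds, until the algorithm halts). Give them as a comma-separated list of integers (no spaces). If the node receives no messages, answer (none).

Answer: 24,95

Derivation:
Round 1: pos1(id24) recv 20: drop; pos2(id76) recv 24: drop; pos3(id95) recv 76: drop; pos0(id20) recv 95: fwd
Round 2: pos1(id24) recv 95: fwd
Round 3: pos2(id76) recv 95: fwd
Round 4: pos3(id95) recv 95: ELECTED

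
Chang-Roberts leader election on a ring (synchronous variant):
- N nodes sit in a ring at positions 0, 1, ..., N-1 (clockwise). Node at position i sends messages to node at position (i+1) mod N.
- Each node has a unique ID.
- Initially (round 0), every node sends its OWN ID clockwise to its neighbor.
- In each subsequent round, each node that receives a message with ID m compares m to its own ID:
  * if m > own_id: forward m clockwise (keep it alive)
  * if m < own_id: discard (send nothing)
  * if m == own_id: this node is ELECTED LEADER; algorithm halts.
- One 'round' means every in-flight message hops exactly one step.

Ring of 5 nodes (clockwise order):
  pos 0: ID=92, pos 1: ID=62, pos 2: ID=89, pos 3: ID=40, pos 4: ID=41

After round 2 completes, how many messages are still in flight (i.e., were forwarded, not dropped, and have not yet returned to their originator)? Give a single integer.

Answer: 2

Derivation:
Round 1: pos1(id62) recv 92: fwd; pos2(id89) recv 62: drop; pos3(id40) recv 89: fwd; pos4(id41) recv 40: drop; pos0(id92) recv 41: drop
Round 2: pos2(id89) recv 92: fwd; pos4(id41) recv 89: fwd
After round 2: 2 messages still in flight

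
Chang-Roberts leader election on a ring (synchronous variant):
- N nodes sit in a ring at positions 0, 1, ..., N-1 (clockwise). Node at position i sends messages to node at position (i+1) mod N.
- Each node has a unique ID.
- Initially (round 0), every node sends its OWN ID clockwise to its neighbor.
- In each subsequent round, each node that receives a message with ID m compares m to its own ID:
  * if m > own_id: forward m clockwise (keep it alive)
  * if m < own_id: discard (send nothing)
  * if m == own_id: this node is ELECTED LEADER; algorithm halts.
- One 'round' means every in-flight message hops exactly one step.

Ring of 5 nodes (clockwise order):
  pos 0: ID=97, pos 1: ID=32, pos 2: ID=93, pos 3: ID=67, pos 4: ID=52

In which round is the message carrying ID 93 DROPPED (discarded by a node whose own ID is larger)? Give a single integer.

Answer: 3

Derivation:
Round 1: pos1(id32) recv 97: fwd; pos2(id93) recv 32: drop; pos3(id67) recv 93: fwd; pos4(id52) recv 67: fwd; pos0(id97) recv 52: drop
Round 2: pos2(id93) recv 97: fwd; pos4(id52) recv 93: fwd; pos0(id97) recv 67: drop
Round 3: pos3(id67) recv 97: fwd; pos0(id97) recv 93: drop
Round 4: pos4(id52) recv 97: fwd
Round 5: pos0(id97) recv 97: ELECTED
Message ID 93 originates at pos 2; dropped at pos 0 in round 3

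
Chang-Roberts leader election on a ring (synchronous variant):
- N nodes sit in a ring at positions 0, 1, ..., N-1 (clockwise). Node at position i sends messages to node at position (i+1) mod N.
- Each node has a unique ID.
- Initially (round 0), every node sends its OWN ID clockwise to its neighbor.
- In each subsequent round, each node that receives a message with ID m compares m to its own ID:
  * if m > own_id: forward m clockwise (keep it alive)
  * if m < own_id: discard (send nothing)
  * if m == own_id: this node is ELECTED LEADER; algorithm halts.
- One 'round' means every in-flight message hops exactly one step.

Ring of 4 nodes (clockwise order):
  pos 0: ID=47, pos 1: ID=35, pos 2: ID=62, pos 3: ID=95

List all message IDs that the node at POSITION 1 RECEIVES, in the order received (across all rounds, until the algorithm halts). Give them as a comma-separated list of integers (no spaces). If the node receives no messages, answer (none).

Answer: 47,95

Derivation:
Round 1: pos1(id35) recv 47: fwd; pos2(id62) recv 35: drop; pos3(id95) recv 62: drop; pos0(id47) recv 95: fwd
Round 2: pos2(id62) recv 47: drop; pos1(id35) recv 95: fwd
Round 3: pos2(id62) recv 95: fwd
Round 4: pos3(id95) recv 95: ELECTED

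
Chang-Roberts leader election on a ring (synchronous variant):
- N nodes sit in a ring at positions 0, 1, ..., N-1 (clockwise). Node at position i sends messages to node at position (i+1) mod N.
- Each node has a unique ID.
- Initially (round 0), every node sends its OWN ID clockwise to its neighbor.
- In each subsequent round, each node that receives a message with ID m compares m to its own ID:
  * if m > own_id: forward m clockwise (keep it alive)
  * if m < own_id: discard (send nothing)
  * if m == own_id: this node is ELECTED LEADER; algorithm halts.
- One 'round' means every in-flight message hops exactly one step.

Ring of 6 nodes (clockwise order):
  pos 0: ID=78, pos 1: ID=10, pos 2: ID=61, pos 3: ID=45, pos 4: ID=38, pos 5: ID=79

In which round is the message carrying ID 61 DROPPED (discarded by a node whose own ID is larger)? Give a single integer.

Round 1: pos1(id10) recv 78: fwd; pos2(id61) recv 10: drop; pos3(id45) recv 61: fwd; pos4(id38) recv 45: fwd; pos5(id79) recv 38: drop; pos0(id78) recv 79: fwd
Round 2: pos2(id61) recv 78: fwd; pos4(id38) recv 61: fwd; pos5(id79) recv 45: drop; pos1(id10) recv 79: fwd
Round 3: pos3(id45) recv 78: fwd; pos5(id79) recv 61: drop; pos2(id61) recv 79: fwd
Round 4: pos4(id38) recv 78: fwd; pos3(id45) recv 79: fwd
Round 5: pos5(id79) recv 78: drop; pos4(id38) recv 79: fwd
Round 6: pos5(id79) recv 79: ELECTED
Message ID 61 originates at pos 2; dropped at pos 5 in round 3

Answer: 3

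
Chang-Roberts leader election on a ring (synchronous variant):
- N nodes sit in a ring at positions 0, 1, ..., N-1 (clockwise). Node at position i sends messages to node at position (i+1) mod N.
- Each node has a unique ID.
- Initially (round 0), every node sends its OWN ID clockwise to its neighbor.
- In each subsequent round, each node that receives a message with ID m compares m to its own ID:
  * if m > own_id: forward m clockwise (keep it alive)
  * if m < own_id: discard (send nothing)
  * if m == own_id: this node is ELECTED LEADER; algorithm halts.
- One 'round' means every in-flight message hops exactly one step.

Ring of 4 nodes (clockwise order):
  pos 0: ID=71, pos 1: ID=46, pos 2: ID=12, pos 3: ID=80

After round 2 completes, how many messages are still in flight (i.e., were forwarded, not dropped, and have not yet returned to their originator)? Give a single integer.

Round 1: pos1(id46) recv 71: fwd; pos2(id12) recv 46: fwd; pos3(id80) recv 12: drop; pos0(id71) recv 80: fwd
Round 2: pos2(id12) recv 71: fwd; pos3(id80) recv 46: drop; pos1(id46) recv 80: fwd
After round 2: 2 messages still in flight

Answer: 2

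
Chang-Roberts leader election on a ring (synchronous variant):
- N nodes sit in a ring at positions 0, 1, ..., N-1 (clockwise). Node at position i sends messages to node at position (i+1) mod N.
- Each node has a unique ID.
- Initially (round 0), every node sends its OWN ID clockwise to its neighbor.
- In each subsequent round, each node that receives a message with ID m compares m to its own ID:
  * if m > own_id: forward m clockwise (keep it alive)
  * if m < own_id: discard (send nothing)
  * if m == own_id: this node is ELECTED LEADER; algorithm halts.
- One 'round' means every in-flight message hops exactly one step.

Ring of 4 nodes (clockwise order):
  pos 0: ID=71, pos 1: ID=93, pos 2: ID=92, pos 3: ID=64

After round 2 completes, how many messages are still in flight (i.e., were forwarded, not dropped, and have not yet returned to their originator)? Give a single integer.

Answer: 2

Derivation:
Round 1: pos1(id93) recv 71: drop; pos2(id92) recv 93: fwd; pos3(id64) recv 92: fwd; pos0(id71) recv 64: drop
Round 2: pos3(id64) recv 93: fwd; pos0(id71) recv 92: fwd
After round 2: 2 messages still in flight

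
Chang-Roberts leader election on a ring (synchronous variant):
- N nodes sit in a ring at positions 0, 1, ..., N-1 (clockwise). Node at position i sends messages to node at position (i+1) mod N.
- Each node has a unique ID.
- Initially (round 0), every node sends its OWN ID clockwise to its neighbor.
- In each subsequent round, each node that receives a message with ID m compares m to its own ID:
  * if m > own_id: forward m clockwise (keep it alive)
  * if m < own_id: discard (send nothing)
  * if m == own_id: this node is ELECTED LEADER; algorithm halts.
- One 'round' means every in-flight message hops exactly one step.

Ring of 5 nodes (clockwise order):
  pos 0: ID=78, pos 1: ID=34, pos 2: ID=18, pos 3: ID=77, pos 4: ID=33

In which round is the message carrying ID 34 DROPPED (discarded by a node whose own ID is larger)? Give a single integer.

Round 1: pos1(id34) recv 78: fwd; pos2(id18) recv 34: fwd; pos3(id77) recv 18: drop; pos4(id33) recv 77: fwd; pos0(id78) recv 33: drop
Round 2: pos2(id18) recv 78: fwd; pos3(id77) recv 34: drop; pos0(id78) recv 77: drop
Round 3: pos3(id77) recv 78: fwd
Round 4: pos4(id33) recv 78: fwd
Round 5: pos0(id78) recv 78: ELECTED
Message ID 34 originates at pos 1; dropped at pos 3 in round 2

Answer: 2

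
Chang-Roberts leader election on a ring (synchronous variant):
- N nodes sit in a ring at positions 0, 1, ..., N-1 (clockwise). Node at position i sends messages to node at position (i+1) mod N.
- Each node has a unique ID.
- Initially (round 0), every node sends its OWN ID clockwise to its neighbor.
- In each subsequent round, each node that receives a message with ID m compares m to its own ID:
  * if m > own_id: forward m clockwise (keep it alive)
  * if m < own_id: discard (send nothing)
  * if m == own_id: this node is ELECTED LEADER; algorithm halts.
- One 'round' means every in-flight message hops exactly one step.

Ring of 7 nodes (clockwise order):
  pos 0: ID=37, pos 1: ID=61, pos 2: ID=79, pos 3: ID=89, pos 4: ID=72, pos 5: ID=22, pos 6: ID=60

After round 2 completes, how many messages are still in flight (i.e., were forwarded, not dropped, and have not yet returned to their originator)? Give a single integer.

Answer: 2

Derivation:
Round 1: pos1(id61) recv 37: drop; pos2(id79) recv 61: drop; pos3(id89) recv 79: drop; pos4(id72) recv 89: fwd; pos5(id22) recv 72: fwd; pos6(id60) recv 22: drop; pos0(id37) recv 60: fwd
Round 2: pos5(id22) recv 89: fwd; pos6(id60) recv 72: fwd; pos1(id61) recv 60: drop
After round 2: 2 messages still in flight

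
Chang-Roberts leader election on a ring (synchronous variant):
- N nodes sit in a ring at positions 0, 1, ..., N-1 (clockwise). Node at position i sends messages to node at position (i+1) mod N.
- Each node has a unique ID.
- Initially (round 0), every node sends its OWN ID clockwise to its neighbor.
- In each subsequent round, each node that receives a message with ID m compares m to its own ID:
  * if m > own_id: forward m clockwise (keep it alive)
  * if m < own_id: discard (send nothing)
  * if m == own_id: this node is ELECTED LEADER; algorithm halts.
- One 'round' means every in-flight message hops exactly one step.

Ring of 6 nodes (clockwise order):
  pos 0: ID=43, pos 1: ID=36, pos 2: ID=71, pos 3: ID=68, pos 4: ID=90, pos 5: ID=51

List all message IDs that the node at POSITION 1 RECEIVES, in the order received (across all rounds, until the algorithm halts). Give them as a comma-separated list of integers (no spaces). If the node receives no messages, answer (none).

Answer: 43,51,90

Derivation:
Round 1: pos1(id36) recv 43: fwd; pos2(id71) recv 36: drop; pos3(id68) recv 71: fwd; pos4(id90) recv 68: drop; pos5(id51) recv 90: fwd; pos0(id43) recv 51: fwd
Round 2: pos2(id71) recv 43: drop; pos4(id90) recv 71: drop; pos0(id43) recv 90: fwd; pos1(id36) recv 51: fwd
Round 3: pos1(id36) recv 90: fwd; pos2(id71) recv 51: drop
Round 4: pos2(id71) recv 90: fwd
Round 5: pos3(id68) recv 90: fwd
Round 6: pos4(id90) recv 90: ELECTED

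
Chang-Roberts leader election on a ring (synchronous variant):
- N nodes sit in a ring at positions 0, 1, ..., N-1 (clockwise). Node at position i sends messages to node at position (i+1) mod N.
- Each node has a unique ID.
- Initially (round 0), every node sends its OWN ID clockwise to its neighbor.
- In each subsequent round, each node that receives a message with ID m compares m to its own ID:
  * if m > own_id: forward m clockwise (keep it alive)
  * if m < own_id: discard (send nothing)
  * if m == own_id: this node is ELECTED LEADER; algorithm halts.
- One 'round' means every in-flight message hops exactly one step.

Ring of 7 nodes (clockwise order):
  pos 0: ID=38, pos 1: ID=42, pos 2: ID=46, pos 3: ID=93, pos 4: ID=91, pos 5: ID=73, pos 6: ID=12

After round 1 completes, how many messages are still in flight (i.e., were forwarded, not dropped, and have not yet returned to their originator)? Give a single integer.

Round 1: pos1(id42) recv 38: drop; pos2(id46) recv 42: drop; pos3(id93) recv 46: drop; pos4(id91) recv 93: fwd; pos5(id73) recv 91: fwd; pos6(id12) recv 73: fwd; pos0(id38) recv 12: drop
After round 1: 3 messages still in flight

Answer: 3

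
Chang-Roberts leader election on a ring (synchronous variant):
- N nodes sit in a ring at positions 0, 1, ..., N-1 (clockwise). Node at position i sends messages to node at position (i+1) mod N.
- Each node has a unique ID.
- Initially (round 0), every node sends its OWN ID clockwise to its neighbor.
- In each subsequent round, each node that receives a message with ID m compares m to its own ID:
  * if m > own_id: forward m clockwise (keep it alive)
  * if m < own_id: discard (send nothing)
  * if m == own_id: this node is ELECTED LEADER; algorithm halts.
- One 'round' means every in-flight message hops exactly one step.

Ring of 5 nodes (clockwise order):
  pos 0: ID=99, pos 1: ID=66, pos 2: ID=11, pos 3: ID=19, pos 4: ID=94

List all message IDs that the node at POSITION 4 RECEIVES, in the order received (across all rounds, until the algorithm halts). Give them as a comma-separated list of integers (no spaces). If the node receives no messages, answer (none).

Answer: 19,66,99

Derivation:
Round 1: pos1(id66) recv 99: fwd; pos2(id11) recv 66: fwd; pos3(id19) recv 11: drop; pos4(id94) recv 19: drop; pos0(id99) recv 94: drop
Round 2: pos2(id11) recv 99: fwd; pos3(id19) recv 66: fwd
Round 3: pos3(id19) recv 99: fwd; pos4(id94) recv 66: drop
Round 4: pos4(id94) recv 99: fwd
Round 5: pos0(id99) recv 99: ELECTED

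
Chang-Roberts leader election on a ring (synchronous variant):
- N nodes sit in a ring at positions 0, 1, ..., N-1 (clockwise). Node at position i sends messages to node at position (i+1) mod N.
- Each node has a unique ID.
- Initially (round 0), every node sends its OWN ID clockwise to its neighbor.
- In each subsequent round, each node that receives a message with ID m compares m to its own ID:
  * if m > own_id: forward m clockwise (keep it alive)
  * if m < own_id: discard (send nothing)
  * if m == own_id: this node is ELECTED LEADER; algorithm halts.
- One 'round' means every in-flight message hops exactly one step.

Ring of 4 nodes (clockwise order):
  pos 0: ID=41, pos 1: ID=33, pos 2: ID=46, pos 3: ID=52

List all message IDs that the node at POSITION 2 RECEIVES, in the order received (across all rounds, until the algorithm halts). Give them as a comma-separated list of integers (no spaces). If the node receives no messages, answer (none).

Round 1: pos1(id33) recv 41: fwd; pos2(id46) recv 33: drop; pos3(id52) recv 46: drop; pos0(id41) recv 52: fwd
Round 2: pos2(id46) recv 41: drop; pos1(id33) recv 52: fwd
Round 3: pos2(id46) recv 52: fwd
Round 4: pos3(id52) recv 52: ELECTED

Answer: 33,41,52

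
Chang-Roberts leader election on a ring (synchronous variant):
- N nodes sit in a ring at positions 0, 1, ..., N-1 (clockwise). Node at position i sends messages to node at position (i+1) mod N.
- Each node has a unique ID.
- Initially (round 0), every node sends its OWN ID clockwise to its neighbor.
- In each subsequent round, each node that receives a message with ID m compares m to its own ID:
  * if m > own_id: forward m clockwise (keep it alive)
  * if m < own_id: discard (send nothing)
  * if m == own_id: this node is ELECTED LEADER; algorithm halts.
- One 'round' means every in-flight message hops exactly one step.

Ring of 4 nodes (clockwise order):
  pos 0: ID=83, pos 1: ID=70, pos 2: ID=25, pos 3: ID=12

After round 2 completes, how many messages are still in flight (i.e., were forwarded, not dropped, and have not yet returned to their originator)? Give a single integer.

Round 1: pos1(id70) recv 83: fwd; pos2(id25) recv 70: fwd; pos3(id12) recv 25: fwd; pos0(id83) recv 12: drop
Round 2: pos2(id25) recv 83: fwd; pos3(id12) recv 70: fwd; pos0(id83) recv 25: drop
After round 2: 2 messages still in flight

Answer: 2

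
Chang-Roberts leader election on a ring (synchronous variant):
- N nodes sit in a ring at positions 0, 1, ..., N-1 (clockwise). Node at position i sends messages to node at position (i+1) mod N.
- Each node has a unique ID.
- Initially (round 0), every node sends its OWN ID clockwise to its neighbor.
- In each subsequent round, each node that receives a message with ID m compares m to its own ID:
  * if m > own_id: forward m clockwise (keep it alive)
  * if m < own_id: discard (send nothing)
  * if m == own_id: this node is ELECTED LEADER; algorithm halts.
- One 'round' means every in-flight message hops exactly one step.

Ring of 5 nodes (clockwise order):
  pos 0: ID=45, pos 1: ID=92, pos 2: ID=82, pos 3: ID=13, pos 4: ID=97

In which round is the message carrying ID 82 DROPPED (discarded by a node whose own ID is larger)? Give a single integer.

Round 1: pos1(id92) recv 45: drop; pos2(id82) recv 92: fwd; pos3(id13) recv 82: fwd; pos4(id97) recv 13: drop; pos0(id45) recv 97: fwd
Round 2: pos3(id13) recv 92: fwd; pos4(id97) recv 82: drop; pos1(id92) recv 97: fwd
Round 3: pos4(id97) recv 92: drop; pos2(id82) recv 97: fwd
Round 4: pos3(id13) recv 97: fwd
Round 5: pos4(id97) recv 97: ELECTED
Message ID 82 originates at pos 2; dropped at pos 4 in round 2

Answer: 2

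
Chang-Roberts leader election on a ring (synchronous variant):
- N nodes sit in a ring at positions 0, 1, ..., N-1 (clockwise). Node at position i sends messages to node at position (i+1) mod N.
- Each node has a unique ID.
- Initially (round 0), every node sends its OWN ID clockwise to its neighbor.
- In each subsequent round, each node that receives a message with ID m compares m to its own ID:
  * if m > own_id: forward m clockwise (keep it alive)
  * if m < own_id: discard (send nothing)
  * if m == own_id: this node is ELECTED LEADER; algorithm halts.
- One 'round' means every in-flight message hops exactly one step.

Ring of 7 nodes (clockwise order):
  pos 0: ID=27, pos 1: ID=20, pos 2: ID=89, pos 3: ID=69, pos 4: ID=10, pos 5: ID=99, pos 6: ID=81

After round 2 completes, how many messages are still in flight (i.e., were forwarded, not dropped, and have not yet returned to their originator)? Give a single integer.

Round 1: pos1(id20) recv 27: fwd; pos2(id89) recv 20: drop; pos3(id69) recv 89: fwd; pos4(id10) recv 69: fwd; pos5(id99) recv 10: drop; pos6(id81) recv 99: fwd; pos0(id27) recv 81: fwd
Round 2: pos2(id89) recv 27: drop; pos4(id10) recv 89: fwd; pos5(id99) recv 69: drop; pos0(id27) recv 99: fwd; pos1(id20) recv 81: fwd
After round 2: 3 messages still in flight

Answer: 3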